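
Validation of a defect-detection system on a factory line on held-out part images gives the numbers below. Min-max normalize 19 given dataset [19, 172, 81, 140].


min=19, max=172
(19-19)/(172-19) = 0/153 = 0.0

0.0


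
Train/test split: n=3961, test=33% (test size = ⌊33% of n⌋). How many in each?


Test = ⌊3961·33/100⌋ = 1307
Train = 3961 - 1307 = 2654

Train: 2654, Test: 1307


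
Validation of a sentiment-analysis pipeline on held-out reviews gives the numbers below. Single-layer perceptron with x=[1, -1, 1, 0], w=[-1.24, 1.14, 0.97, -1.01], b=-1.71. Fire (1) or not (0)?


z = (1)·(-1.24) + (-1)·(1.14) + (1)·(0.97) + (0)·(-1.01) - 1.71
  = -3.12
step(z) = 0 (z<0)

0


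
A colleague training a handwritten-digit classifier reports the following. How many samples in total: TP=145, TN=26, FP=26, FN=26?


Total = TP + TN + FP + FN
= 145 + 26 + 26 + 26
= 223
(Predicted positive: 171, predicted negative: 52)

223


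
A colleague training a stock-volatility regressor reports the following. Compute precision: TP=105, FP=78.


Precision = TP/(TP+FP)
= 105/(105+78)
= 105/183 = 57.38%

57.38%


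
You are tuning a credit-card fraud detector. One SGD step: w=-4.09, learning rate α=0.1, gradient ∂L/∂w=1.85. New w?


w_new = w - α·∇
= -4.09 - 0.1·1.85
= -4.09 - 0.185
= -4.275

-4.275


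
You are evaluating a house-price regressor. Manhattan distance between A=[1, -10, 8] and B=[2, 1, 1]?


d = |1-2| + |-10-1| + |8-1|
  = 1 + 11 + 7
  = 19

19


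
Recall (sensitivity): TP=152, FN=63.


Recall = TP/(TP+FN)
= 152/(152+63)
= 152/215 = 70.7%

70.7%


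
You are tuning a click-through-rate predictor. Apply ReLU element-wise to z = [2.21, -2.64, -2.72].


ReLU(2.21) = max(0, 2.21) = 2.21
ReLU(-2.64) = max(0, -2.64) = 0.0
ReLU(-2.72) = max(0, -2.72) = 0.0
result = [2.21, 0.0, 0.0]

[2.21, 0.0, 0.0]


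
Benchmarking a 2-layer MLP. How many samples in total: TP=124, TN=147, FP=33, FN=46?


Total = TP + TN + FP + FN
= 124 + 147 + 33 + 46
= 350
(Predicted positive: 157, predicted negative: 193)

350


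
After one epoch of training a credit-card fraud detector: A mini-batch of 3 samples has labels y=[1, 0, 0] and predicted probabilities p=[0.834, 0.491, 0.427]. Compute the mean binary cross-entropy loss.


L[0] = -ln(0.834) = 0.1815
L[1] = -ln(1-0.491) = -ln(0.509) = 0.6753
L[2] = -ln(1-0.427) = -ln(0.573) = 0.5569
mean = (0.1815 + 0.6753 + 0.5569)/3 = 0.4712

0.4712


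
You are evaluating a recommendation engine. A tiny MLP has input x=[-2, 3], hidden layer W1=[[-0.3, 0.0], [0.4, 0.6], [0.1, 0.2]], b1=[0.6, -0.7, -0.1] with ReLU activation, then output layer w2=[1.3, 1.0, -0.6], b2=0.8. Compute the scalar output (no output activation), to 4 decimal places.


z1[0] = (-0.3)·(-2) + (0.0)·(3) + 0.6 = 1.2
z1[1] = (0.4)·(-2) + (0.6)·(3) - 0.7 = 0.3
z1[2] = (0.1)·(-2) + (0.2)·(3) - 0.1 = 0.3
h = ReLU(z1) = [1.2, 0.3, 0.3]
output = (1.3)·(1.2) + (1.0)·(0.3) + (-0.6)·(0.3) + 0.8 = 2.48

2.48


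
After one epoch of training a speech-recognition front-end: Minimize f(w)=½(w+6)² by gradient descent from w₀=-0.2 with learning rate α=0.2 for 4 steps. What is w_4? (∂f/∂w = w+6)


step 1: grad = -0.2+6 = 5.8; w = -0.2 - 0.2·(5.8) = -1.36
step 2: grad = -1.36+6 = 4.64; w = -1.36 - 0.2·(4.64) = -2.288
step 3: grad = -2.288+6 = 3.712; w = -2.288 - 0.2·(3.712) = -3.0304
step 4: grad = -3.0304+6 = 2.9696; w = -3.0304 - 0.2·(2.9696) = -3.62432

-3.62432


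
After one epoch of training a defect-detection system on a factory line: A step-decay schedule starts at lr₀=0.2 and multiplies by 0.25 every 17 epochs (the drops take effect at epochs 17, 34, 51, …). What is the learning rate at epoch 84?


n_drops = ⌊84/17⌋ = 4
lr = 0.2·0.25^4 = 0.2·0.00390625 = 0.00078125

0.00078125


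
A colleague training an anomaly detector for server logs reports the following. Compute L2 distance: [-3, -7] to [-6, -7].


d = √((-3+ 6)² + (-7+ 7)²)
  = √(9 + 0)
  = √9 = 3.0

3.0


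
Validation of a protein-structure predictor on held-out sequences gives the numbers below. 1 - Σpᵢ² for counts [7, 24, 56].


Probabilities: [7/87, 24/87, 56/87] ≈ [0.0805, 0.2759, 0.6437]
Σpᵢ² = (49 + 576 + 3136)/87² = 3761/7569
Gini = 1 - Σpᵢ² = 1 - 3761/7569 = 0.5031

0.5031


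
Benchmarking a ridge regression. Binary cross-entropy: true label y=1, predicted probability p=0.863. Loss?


BCE = -[y·ln(p) + (1-y)·ln(1-p)]
= -1·ln(0.863) - 0
= -ln(0.863) = 0.1473

0.1473


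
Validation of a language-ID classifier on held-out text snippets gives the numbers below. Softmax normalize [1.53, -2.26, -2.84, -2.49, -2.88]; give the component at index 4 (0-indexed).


Exponentials: e^1.53=4.6182, e^-2.26=0.1044, e^-2.84=0.0584, e^-2.49=0.0829, e^-2.88=0.0561
Sum = 4.92
Softmax = [0.9387, 0.0212, 0.0119, 0.0169, 0.0114]
p[4] = 0.0561/4.92 = 0.0114

0.0114


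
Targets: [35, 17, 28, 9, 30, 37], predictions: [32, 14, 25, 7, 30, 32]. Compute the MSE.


Squared errors: (35-32)²=9, (17-14)²=9, (28-25)²=9, (9-7)²=4, (30-30)²=0, (37-32)²=25
Sum = 56
MSE = 56/6 = 28/3

28/3


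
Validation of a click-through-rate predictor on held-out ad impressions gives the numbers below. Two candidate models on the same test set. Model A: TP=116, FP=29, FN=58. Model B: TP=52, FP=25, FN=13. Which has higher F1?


Model A: P=116/145=0.8, R=116/174=0.6667, F1=2PR/(P+R)=2TP/(2TP+FP+FN)=232/319=0.7273
Model B: P=52/77=0.6753, R=52/65=0.8, F1=2PR/(P+R)=2TP/(2TP+FP+FN)=104/142=0.7324
0.7273 < 0.7324 → Model B

Model B


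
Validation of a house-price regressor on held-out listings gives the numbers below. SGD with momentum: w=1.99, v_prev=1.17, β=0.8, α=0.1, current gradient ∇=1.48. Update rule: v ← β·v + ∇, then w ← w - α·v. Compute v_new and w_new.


v_new = 0.8·1.17 + 1.48 = 0.936 + 1.48 = 2.416
w_new = 1.99 - 0.1·2.416 = 1.99 - 0.2416 = 1.7484

v_new=2.416, w_new=1.7484


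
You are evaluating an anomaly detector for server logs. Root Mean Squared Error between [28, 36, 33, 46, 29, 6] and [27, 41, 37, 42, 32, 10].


MSE = 83/6 = 13.8333
RMSE = √(83/6) = 3.7193

3.7193


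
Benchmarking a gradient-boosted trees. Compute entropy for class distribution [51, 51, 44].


Probabilities: [51/146, 51/146, 44/146] ≈ [0.3493, 0.3493, 0.3014]
H = -((51/146)·log₂(51/146) + (51/146)·log₂(51/146) + (44/146)·log₂(44/146))
  = 1.5816 bits

1.5816 bits


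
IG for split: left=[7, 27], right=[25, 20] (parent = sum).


Parent = [32, 47], H_parent = 0.9738
H_left = 0.7335 (n=34), H_right = 0.9911 (n=45)
H_children = (34/79)·0.7335 + (45/79)·0.9911 = 0.8802
IG = 0.9738 - 0.8802 = 0.0936

0.0936


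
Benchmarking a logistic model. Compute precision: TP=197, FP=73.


Precision = TP/(TP+FP)
= 197/(197+73)
= 197/270 = 72.96%

72.96%


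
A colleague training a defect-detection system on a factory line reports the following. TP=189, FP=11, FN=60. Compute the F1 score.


Precision = 189/200 = 0.945
Recall = 189/249 = 0.759
F1 = 2·P·R/(P+R) = 2·TP/(2·TP+FP+FN) = 378/(378+11+60) = 378/449 = 0.8419

0.8419


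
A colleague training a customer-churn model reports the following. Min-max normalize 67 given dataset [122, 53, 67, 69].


min=53, max=122
(67-53)/(122-53) = 14/69 = 0.2029

0.2029


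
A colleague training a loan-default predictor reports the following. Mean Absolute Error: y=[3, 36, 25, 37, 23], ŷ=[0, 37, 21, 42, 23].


Absolute errors: |3-0|=3, |36-37|=1, |25-21|=4, |37-42|=5, |23-23|=0
Sum = 13
MAE = 13/5 = 13/5

13/5


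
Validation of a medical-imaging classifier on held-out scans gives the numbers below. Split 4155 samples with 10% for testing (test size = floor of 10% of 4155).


Test = ⌊4155·10/100⌋ = 415
Train = 4155 - 415 = 3740

Train: 3740, Test: 415


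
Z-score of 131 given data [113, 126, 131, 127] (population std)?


μ = 124.25, σ = 6.7593
z = (131 - 124.25)/6.7593 = 0.9986

0.9986


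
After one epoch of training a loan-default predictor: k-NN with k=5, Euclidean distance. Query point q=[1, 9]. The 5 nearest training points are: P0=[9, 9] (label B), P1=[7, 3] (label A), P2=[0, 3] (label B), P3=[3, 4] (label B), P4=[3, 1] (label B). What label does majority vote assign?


d(q,P0) = 8.0  (label B)
d(q,P1) = 8.4853  (label A)
d(q,P2) = 6.0828  (label B)
d(q,P3) = 5.3852  (label B)
d(q,P4) = 8.2462  (label B)
Votes: A=1, B=4
Majority → B

B


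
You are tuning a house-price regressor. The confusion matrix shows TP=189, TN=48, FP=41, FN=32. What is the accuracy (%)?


Accuracy = (TP+TN)/(TP+TN+FP+FN)
= (189+48)/(310)
= 237/310 = 76.45%

76.45%


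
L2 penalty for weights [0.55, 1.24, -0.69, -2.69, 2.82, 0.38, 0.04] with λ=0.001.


‖w‖₂² = (0.55)² + (1.24)² + (-0.69)² + (-2.69)² + (2.82)² + (0.38)² + (0.04)²
     = 0.3025 + 1.5376 + 0.4761 + 7.2361 + 7.9524 + 0.1444 + 0.0016
     = 17.6507
λ·‖w‖₂² = 0.001·17.6507 = 0.017651

0.017651


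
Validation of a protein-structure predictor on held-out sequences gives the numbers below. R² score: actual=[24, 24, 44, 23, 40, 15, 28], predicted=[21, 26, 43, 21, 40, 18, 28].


ȳ = 28.2857
SS_res = Σ(y-ŷ)² = 27
SS_tot = Σ(y-ȳ)² = 625.43
R² = 1 - SS_res/SS_tot = 1 - 0.0432 = 0.9568

0.9568


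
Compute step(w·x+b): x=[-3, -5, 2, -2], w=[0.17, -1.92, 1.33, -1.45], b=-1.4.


z = (-3)·(0.17) + (-5)·(-1.92) + (2)·(1.33) + (-2)·(-1.45) - 1.4
  = 13.25
step(z) = 1 (z≥0)

1


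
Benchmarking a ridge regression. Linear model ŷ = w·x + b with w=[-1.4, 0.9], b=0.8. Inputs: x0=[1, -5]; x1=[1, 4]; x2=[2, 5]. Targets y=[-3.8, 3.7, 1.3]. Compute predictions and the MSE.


ŷ0 = (-1.4)·(1) + (0.9)·(-5) + 0.8 = -5.1
ŷ1 = (-1.4)·(1) + (0.9)·(4) + 0.8 = 3.0
ŷ2 = (-1.4)·(2) + (0.9)·(5) + 0.8 = 2.5
errors² = [1.69, 0.49, 1.44]
MSE = 3.6200/3 = 1.2067

1.2067


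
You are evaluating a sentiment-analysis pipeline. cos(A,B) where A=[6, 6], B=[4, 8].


A·B = 6·4 + 6·8 = 72
‖A‖ = √72 = 8.4853, ‖B‖ = √80 = 8.9443
cos = 72/(√72·√80) = 72/√5760 = 0.9487

0.9487


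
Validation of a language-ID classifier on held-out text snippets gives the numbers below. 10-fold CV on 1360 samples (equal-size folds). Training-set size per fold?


Fold size = 1360/10 = 136
Training per fold = 1360 - 136 = 1224

1224


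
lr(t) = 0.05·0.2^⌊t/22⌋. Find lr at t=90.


n_drops = ⌊90/22⌋ = 4
lr = 0.05·0.2^4 = 0.05·0.0016 = 0.00008

0.00008


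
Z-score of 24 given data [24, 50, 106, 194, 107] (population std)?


μ = 96.2, σ = 58.5232
z = (24 - 96.2)/58.5232 = -1.2337

-1.2337


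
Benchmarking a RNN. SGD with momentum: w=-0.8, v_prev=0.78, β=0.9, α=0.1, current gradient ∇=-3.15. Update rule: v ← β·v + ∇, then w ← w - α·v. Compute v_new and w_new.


v_new = 0.9·0.78 - 3.15 = 0.702 - 3.15 = -2.448
w_new = -0.8 - 0.1·-2.448 = -0.8 + 0.2448 = -0.5552

v_new=-2.448, w_new=-0.5552


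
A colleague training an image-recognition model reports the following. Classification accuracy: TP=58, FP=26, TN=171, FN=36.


Accuracy = (TP+TN)/(TP+TN+FP+FN)
= (58+171)/(291)
= 229/291 = 78.69%

78.69%


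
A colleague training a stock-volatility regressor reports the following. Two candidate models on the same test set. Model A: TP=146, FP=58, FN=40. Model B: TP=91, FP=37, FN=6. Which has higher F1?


Model A: P=146/204=0.7157, R=146/186=0.7849, F1=2PR/(P+R)=2TP/(2TP+FP+FN)=292/390=0.7487
Model B: P=91/128=0.7109, R=91/97=0.9381, F1=2PR/(P+R)=2TP/(2TP+FP+FN)=182/225=0.8089
0.7487 < 0.8089 → Model B

Model B


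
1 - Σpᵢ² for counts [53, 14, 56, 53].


Probabilities: [53/176, 14/176, 56/176, 53/176] ≈ [0.3011, 0.0795, 0.3182, 0.3011]
Σpᵢ² = (2809 + 196 + 3136 + 2809)/176² = 8950/30976
Gini = 1 - Σpᵢ² = 1 - 8950/30976 = 0.7111

0.7111


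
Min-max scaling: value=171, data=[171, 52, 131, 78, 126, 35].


min=35, max=171
(171-35)/(171-35) = 136/136 = 1.0

1.0


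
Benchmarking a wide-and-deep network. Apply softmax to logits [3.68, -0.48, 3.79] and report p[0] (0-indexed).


Exponentials: e^3.68=39.6464, e^-0.48=0.6188, e^3.79=44.2564
Sum = 84.5216
Softmax = [0.4691, 0.0073, 0.5236]
p[0] = 39.6464/84.5216 = 0.4691

0.4691


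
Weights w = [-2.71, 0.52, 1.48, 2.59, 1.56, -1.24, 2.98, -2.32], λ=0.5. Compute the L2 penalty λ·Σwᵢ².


‖w‖₂² = (-2.71)² + (0.52)² + (1.48)² + (2.59)² + (1.56)² + (-1.24)² + (2.98)² + (-2.32)²
     = 7.3441 + 0.2704 + 2.1904 + 6.7081 + 2.4336 + 1.5376 + 8.8804 + 5.3824
     = 34.747
λ·‖w‖₂² = 0.5·34.747 = 17.3735

17.3735


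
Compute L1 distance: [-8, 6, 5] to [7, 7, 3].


d = |-8-7| + |6-7| + |5-3|
  = 15 + 1 + 2
  = 18

18


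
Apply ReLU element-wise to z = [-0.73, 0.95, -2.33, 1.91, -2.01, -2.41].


ReLU(-0.73) = max(0, -0.73) = 0.0
ReLU(0.95) = max(0, 0.95) = 0.95
ReLU(-2.33) = max(0, -2.33) = 0.0
ReLU(1.91) = max(0, 1.91) = 1.91
ReLU(-2.01) = max(0, -2.01) = 0.0
ReLU(-2.41) = max(0, -2.41) = 0.0
result = [0.0, 0.95, 0.0, 1.91, 0.0, 0.0]

[0.0, 0.95, 0.0, 1.91, 0.0, 0.0]


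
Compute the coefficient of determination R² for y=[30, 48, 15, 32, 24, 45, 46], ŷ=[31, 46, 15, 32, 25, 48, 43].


ȳ = 34.2857
SS_res = Σ(y-ŷ)² = 24
SS_tot = Σ(y-ȳ)² = 941.43
R² = 1 - SS_res/SS_tot = 1 - 0.0255 = 0.9745

0.9745


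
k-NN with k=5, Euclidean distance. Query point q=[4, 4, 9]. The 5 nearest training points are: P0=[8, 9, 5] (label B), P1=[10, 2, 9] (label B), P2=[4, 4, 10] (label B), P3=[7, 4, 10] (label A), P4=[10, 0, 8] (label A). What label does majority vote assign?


d(q,P0) = 7.5498  (label B)
d(q,P1) = 6.3246  (label B)
d(q,P2) = 1.0  (label B)
d(q,P3) = 3.1623  (label A)
d(q,P4) = 7.2801  (label A)
Votes: A=2, B=3
Majority → B

B


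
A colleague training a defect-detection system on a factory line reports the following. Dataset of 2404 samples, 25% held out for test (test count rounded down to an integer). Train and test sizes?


Test = ⌊2404·25/100⌋ = 601
Train = 2404 - 601 = 1803

Train: 1803, Test: 601


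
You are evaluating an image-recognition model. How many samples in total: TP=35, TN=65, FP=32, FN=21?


Total = TP + TN + FP + FN
= 35 + 65 + 32 + 21
= 153
(Predicted positive: 67, predicted negative: 86)

153


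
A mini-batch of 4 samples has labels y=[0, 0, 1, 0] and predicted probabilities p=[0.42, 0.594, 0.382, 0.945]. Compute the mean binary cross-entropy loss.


L[0] = -ln(1-0.42) = -ln(0.58) = 0.5447
L[1] = -ln(1-0.594) = -ln(0.406) = 0.9014
L[2] = -ln(0.382) = 0.9623
L[3] = -ln(1-0.945) = -ln(0.055) = 2.9004
mean = (0.5447 + 0.9014 + 0.9623 + 2.9004)/4 = 1.3272

1.3272


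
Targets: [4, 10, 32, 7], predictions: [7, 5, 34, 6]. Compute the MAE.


Absolute errors: |4-7|=3, |10-5|=5, |32-34|=2, |7-6|=1
Sum = 11
MAE = 11/4 = 11/4

11/4


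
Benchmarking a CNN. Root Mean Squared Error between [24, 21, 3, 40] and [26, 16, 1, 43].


MSE = 42/4 = 10.5
RMSE = √(42/4) = 3.2404

3.2404


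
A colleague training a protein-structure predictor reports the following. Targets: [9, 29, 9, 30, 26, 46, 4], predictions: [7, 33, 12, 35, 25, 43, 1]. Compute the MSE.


Squared errors: (9-7)²=4, (29-33)²=16, (9-12)²=9, (30-35)²=25, (26-25)²=1, (46-43)²=9, (4-1)²=9
Sum = 73
MSE = 73/7 = 73/7

73/7


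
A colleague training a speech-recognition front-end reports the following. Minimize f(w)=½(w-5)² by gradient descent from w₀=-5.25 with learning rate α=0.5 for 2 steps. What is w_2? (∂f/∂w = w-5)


step 1: grad = -5.25-5 = -10.25; w = -5.25 - 0.5·(-10.25) = -0.125
step 2: grad = -0.125-5 = -5.125; w = -0.125 - 0.5·(-5.125) = 2.4375

2.4375


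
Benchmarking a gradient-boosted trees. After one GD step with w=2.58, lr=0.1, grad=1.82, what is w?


w_new = w - α·∇
= 2.58 - 0.1·1.82
= 2.58 - 0.182
= 2.398

2.398


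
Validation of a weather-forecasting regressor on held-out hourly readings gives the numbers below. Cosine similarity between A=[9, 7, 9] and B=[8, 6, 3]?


A·B = 9·8 + 7·6 + 9·3 = 141
‖A‖ = √211 = 14.5258, ‖B‖ = √109 = 10.4403
cos = 141/(√211·√109) = 141/√22999 = 0.9297

0.9297


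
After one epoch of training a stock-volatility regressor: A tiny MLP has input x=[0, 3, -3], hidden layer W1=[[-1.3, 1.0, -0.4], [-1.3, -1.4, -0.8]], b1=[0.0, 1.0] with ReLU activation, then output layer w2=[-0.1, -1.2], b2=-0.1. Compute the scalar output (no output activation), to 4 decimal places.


z1[0] = (-1.3)·(0) + (1.0)·(3) + (-0.4)·(-3) + 0.0 = 4.2
z1[1] = (-1.3)·(0) + (-1.4)·(3) + (-0.8)·(-3) + 1.0 = -0.8
h = ReLU(z1) = [4.2, 0.0]
output = (-0.1)·(4.2) + (-1.2)·(0.0) - 0.1 = -0.52

-0.52


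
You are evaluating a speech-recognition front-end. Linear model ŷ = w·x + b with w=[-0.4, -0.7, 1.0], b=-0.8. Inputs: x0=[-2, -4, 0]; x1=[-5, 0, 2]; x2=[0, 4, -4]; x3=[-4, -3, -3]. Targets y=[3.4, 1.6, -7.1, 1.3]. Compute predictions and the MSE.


ŷ0 = (-0.4)·(-2) + (-0.7)·(-4) + (1.0)·(0) - 0.8 = 2.8
ŷ1 = (-0.4)·(-5) + (-0.7)·(0) + (1.0)·(2) - 0.8 = 3.2
ŷ2 = (-0.4)·(0) + (-0.7)·(4) + (1.0)·(-4) - 0.8 = -7.6
ŷ3 = (-0.4)·(-4) + (-0.7)·(-3) + (1.0)·(-3) - 0.8 = -0.1
errors² = [0.36, 2.56, 0.25, 1.96]
MSE = 5.1300/4 = 1.2825

1.2825


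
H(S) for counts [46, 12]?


Probabilities: [46/58, 12/58] ≈ [0.7931, 0.2069]
H = -((46/58)·log₂(46/58) + (12/58)·log₂(12/58))
  = 0.7355 bits

0.7355 bits


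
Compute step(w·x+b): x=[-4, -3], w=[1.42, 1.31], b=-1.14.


z = (-4)·(1.42) + (-3)·(1.31) - 1.14
  = -10.75
step(z) = 0 (z<0)

0


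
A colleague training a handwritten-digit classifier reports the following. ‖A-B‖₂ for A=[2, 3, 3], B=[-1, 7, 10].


d = √((2+ 1)² + (3-7)² + (3-10)²)
  = √(9 + 16 + 49)
  = √74 = 8.6023

8.6023


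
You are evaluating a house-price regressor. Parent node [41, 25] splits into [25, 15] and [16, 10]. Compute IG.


Parent = [41, 25], H_parent = 0.9572
H_left = 0.9544 (n=40), H_right = 0.9612 (n=26)
H_children = (40/66)·0.9544 + (26/66)·0.9612 = 0.9571
IG = 0.9572 - 0.9571 = 0.0001

0.0001


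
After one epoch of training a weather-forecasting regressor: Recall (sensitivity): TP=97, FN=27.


Recall = TP/(TP+FN)
= 97/(97+27)
= 97/124 = 78.23%

78.23%


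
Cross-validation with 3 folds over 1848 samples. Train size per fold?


Fold size = 1848/3 = 616
Training per fold = 1848 - 616 = 1232

1232


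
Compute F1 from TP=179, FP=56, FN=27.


Precision = 179/235 = 0.7617
Recall = 179/206 = 0.8689
F1 = 2·P·R/(P+R) = 2·TP/(2·TP+FP+FN) = 358/(358+56+27) = 358/441 = 0.8118

0.8118


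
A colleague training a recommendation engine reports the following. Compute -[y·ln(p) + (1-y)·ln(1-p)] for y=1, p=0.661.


BCE = -[y·ln(p) + (1-y)·ln(1-p)]
= -1·ln(0.661) - 0
= -ln(0.661) = 0.414

0.414


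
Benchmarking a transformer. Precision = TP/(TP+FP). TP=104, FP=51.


Precision = TP/(TP+FP)
= 104/(104+51)
= 104/155 = 67.1%

67.1%


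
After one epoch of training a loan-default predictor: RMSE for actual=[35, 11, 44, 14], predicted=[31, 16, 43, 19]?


MSE = 67/4 = 16.75
RMSE = √(67/4) = 4.0927

4.0927


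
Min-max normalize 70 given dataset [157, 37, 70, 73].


min=37, max=157
(70-37)/(157-37) = 33/120 = 0.275

0.275


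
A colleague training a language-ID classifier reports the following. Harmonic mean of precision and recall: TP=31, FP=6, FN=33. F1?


Precision = 31/37 = 0.8378
Recall = 31/64 = 0.4844
F1 = 2·P·R/(P+R) = 2·TP/(2·TP+FP+FN) = 62/(62+6+33) = 62/101 = 0.6139

0.6139


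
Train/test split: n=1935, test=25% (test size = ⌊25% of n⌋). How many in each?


Test = ⌊1935·25/100⌋ = 483
Train = 1935 - 483 = 1452

Train: 1452, Test: 483


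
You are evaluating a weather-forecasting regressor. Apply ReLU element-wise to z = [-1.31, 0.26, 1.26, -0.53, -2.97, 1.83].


ReLU(-1.31) = max(0, -1.31) = 0.0
ReLU(0.26) = max(0, 0.26) = 0.26
ReLU(1.26) = max(0, 1.26) = 1.26
ReLU(-0.53) = max(0, -0.53) = 0.0
ReLU(-2.97) = max(0, -2.97) = 0.0
ReLU(1.83) = max(0, 1.83) = 1.83
result = [0.0, 0.26, 1.26, 0.0, 0.0, 1.83]

[0.0, 0.26, 1.26, 0.0, 0.0, 1.83]


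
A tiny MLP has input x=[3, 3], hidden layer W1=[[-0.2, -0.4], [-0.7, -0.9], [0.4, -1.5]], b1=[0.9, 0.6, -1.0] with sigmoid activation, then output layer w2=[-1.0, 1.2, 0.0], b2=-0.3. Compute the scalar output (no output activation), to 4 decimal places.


z1[0] = (-0.2)·(3) + (-0.4)·(3) + 0.9 = -0.9
z1[1] = (-0.7)·(3) + (-0.9)·(3) + 0.6 = -4.2
z1[2] = (0.4)·(3) + (-1.5)·(3) - 1.0 = -4.3
h = sigmoid(z1) = [0.2891, 0.0148, 0.0134]
output = (-1.0)·(0.2891) + (1.2)·(0.0148) + (0.0)·(0.0134) - 0.3 = -0.5713

-0.5713


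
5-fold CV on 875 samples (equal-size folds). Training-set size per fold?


Fold size = 875/5 = 175
Training per fold = 875 - 175 = 700

700


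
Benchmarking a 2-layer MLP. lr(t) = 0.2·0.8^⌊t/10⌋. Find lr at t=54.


n_drops = ⌊54/10⌋ = 5
lr = 0.2·0.8^5 = 0.2·0.32768 = 0.065536

0.065536


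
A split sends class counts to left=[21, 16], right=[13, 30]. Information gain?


Parent = [34, 46], H_parent = 0.9837
H_left = 0.9868 (n=37), H_right = 0.8841 (n=43)
H_children = (37/80)·0.9868 + (43/80)·0.8841 = 0.9316
IG = 0.9837 - 0.9316 = 0.0521

0.0521


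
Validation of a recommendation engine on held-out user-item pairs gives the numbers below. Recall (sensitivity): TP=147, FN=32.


Recall = TP/(TP+FN)
= 147/(147+32)
= 147/179 = 82.12%

82.12%


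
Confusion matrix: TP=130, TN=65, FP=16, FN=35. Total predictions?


Total = TP + TN + FP + FN
= 130 + 65 + 16 + 35
= 246
(Predicted positive: 146, predicted negative: 100)

246


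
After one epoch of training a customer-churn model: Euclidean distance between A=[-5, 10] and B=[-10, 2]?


d = √((-5+ 10)² + (10-2)²)
  = √(25 + 64)
  = √89 = 9.434

9.434


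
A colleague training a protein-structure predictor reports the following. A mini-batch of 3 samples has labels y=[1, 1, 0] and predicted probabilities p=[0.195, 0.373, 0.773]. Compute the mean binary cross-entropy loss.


L[0] = -ln(0.195) = 1.6348
L[1] = -ln(0.373) = 0.9862
L[2] = -ln(1-0.773) = -ln(0.227) = 1.4828
mean = (1.6348 + 0.9862 + 1.4828)/3 = 1.3679

1.3679


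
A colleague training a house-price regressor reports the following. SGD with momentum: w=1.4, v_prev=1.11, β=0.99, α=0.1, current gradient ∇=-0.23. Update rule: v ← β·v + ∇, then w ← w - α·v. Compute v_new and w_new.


v_new = 0.99·1.11 - 0.23 = 1.0989 - 0.23 = 0.8689
w_new = 1.4 - 0.1·0.8689 = 1.4 - 0.08689 = 1.31311

v_new=0.8689, w_new=1.31311


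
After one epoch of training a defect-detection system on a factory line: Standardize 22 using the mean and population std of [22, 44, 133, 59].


μ = 64.5, σ = 41.6803
z = (22 - 64.5)/41.6803 = -1.0197

-1.0197


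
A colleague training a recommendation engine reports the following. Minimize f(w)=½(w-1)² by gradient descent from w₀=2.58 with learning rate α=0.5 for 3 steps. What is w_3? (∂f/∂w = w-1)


step 1: grad = 2.58-1 = 1.58; w = 2.58 - 0.5·(1.58) = 1.79
step 2: grad = 1.79-1 = 0.79; w = 1.79 - 0.5·(0.79) = 1.395
step 3: grad = 1.395-1 = 0.395; w = 1.395 - 0.5·(0.395) = 1.1975

1.1975


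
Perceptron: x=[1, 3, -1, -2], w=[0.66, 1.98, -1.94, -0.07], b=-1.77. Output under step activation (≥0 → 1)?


z = (1)·(0.66) + (3)·(1.98) + (-1)·(-1.94) + (-2)·(-0.07) - 1.77
  = 6.91
step(z) = 1 (z≥0)

1


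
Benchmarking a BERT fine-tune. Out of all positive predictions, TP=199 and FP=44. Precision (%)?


Precision = TP/(TP+FP)
= 199/(199+44)
= 199/243 = 81.89%

81.89%


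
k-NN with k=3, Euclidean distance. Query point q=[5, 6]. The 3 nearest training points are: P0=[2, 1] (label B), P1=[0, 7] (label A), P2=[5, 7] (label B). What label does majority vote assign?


d(q,P0) = 5.831  (label B)
d(q,P1) = 5.099  (label A)
d(q,P2) = 1.0  (label B)
Votes: A=1, B=2
Majority → B

B


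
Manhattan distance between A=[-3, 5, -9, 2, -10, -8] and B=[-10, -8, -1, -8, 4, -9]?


d = |-3+ 10| + |5+ 8| + |-9+ 1| + |2+ 8| + |-10-4| + |-8+ 9|
  = 7 + 13 + 8 + 10 + 14 + 1
  = 53

53


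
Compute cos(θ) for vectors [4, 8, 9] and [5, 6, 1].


A·B = 4·5 + 8·6 + 9·1 = 77
‖A‖ = √161 = 12.6886, ‖B‖ = √62 = 7.874
cos = 77/(√161·√62) = 77/√9982 = 0.7707

0.7707


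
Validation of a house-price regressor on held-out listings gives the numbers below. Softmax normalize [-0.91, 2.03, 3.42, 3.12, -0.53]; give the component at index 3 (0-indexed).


Exponentials: e^-0.91=0.4025, e^2.03=7.6141, e^3.42=30.5694, e^3.12=22.6464, e^-0.53=0.5886
Sum = 61.821
Softmax = [0.0065, 0.1232, 0.4945, 0.3663, 0.0095]
p[3] = 22.6464/61.821 = 0.3663

0.3663


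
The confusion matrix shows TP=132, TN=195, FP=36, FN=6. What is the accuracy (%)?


Accuracy = (TP+TN)/(TP+TN+FP+FN)
= (132+195)/(369)
= 327/369 = 88.62%

88.62%


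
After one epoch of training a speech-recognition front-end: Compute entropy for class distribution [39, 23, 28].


Probabilities: [39/90, 23/90, 28/90] ≈ [0.4333, 0.2556, 0.3111]
H = -((39/90)·log₂(39/90) + (23/90)·log₂(23/90) + (28/90)·log₂(28/90))
  = 1.5499 bits

1.5499 bits


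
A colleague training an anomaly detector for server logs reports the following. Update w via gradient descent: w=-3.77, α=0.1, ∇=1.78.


w_new = w - α·∇
= -3.77 - 0.1·1.78
= -3.77 - 0.178
= -3.948

-3.948


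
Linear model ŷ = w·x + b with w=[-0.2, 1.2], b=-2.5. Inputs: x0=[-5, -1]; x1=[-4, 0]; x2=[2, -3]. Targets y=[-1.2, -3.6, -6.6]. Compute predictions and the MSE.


ŷ0 = (-0.2)·(-5) + (1.2)·(-1) - 2.5 = -2.7
ŷ1 = (-0.2)·(-4) + (1.2)·(0) - 2.5 = -1.7
ŷ2 = (-0.2)·(2) + (1.2)·(-3) - 2.5 = -6.5
errors² = [2.25, 3.61, 0.01]
MSE = 5.8700/3 = 1.9567

1.9567


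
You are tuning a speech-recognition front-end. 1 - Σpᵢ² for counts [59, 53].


Probabilities: [59/112, 53/112] ≈ [0.5268, 0.4732]
Σpᵢ² = (3481 + 2809)/112² = 6290/12544
Gini = 1 - Σpᵢ² = 1 - 6290/12544 = 0.4986

0.4986


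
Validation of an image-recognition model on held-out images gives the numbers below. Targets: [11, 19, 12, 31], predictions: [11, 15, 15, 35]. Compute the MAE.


Absolute errors: |11-11|=0, |19-15|=4, |12-15|=3, |31-35|=4
Sum = 11
MAE = 11/4 = 11/4

11/4


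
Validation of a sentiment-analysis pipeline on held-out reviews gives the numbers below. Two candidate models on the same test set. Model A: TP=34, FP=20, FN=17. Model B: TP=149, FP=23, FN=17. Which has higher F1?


Model A: P=34/54=0.6296, R=34/51=0.6667, F1=2PR/(P+R)=2TP/(2TP+FP+FN)=68/105=0.6476
Model B: P=149/172=0.8663, R=149/166=0.8976, F1=2PR/(P+R)=2TP/(2TP+FP+FN)=298/338=0.8817
0.6476 < 0.8817 → Model B

Model B


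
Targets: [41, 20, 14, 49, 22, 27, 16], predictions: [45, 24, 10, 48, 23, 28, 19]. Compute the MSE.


Squared errors: (41-45)²=16, (20-24)²=16, (14-10)²=16, (49-48)²=1, (22-23)²=1, (27-28)²=1, (16-19)²=9
Sum = 60
MSE = 60/7 = 60/7

60/7


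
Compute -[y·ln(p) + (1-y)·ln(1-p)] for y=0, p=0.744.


BCE = -[y·ln(p) + (1-y)·ln(1-p)]
= -0 - 1·ln(1-0.744)
= -ln(0.256) = 1.3626

1.3626


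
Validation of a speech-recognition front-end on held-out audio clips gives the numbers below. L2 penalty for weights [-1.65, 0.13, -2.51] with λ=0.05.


‖w‖₂² = (-1.65)² + (0.13)² + (-2.51)²
     = 2.7225 + 0.0169 + 6.3001
     = 9.0395
λ·‖w‖₂² = 0.05·9.0395 = 0.451975

0.451975


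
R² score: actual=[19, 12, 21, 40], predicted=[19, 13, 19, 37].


ȳ = 23
SS_res = Σ(y-ŷ)² = 14
SS_tot = Σ(y-ȳ)² = 430
R² = 1 - SS_res/SS_tot = 1 - 0.0326 = 0.9674

0.9674


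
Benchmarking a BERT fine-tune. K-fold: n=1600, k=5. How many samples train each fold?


Fold size = 1600/5 = 320
Training per fold = 1600 - 320 = 1280

1280


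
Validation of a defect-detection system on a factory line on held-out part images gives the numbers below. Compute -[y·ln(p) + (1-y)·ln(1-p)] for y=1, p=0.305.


BCE = -[y·ln(p) + (1-y)·ln(1-p)]
= -1·ln(0.305) - 0
= -ln(0.305) = 1.1874

1.1874


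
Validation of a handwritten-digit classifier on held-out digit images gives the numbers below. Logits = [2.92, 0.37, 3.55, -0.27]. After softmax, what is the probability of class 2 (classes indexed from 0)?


Exponentials: e^2.92=18.5413, e^0.37=1.4477, e^3.55=34.8133, e^-0.27=0.7634
Sum = 55.5657
Softmax = [0.3337, 0.0261, 0.6265, 0.0137]
p[2] = 34.8133/55.5657 = 0.6265

0.6265


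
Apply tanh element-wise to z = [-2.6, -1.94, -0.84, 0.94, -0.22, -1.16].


tanh(-2.6) = -0.989
tanh(-1.94) = -0.9595
tanh(-0.84) = -0.6858
tanh(0.94) = 0.7352
tanh(-0.22) = -0.2165
tanh(-1.16) = -0.821
result = [-0.989, -0.9595, -0.6858, 0.7352, -0.2165, -0.821]

[-0.989, -0.9595, -0.6858, 0.7352, -0.2165, -0.821]


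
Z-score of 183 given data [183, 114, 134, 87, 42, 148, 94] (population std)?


μ = 114.5714, σ = 42.473
z = (183 - 114.5714)/42.473 = 1.6111

1.6111


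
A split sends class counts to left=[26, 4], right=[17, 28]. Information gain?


Parent = [43, 32], H_parent = 0.9844
H_left = 0.5665 (n=30), H_right = 0.9565 (n=45)
H_children = (30/75)·0.5665 + (45/75)·0.9565 = 0.8005
IG = 0.9844 - 0.8005 = 0.1839

0.1839


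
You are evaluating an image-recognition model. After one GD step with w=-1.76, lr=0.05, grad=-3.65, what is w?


w_new = w - α·∇
= -1.76 - 0.05·-3.65
= -1.76 + 0.1825
= -1.5775

-1.5775


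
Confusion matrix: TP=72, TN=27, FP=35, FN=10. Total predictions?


Total = TP + TN + FP + FN
= 72 + 27 + 35 + 10
= 144
(Predicted positive: 107, predicted negative: 37)

144


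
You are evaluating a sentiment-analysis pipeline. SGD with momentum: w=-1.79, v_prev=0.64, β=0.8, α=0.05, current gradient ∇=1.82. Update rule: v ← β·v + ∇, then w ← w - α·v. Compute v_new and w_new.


v_new = 0.8·0.64 + 1.82 = 0.512 + 1.82 = 2.332
w_new = -1.79 - 0.05·2.332 = -1.79 - 0.1166 = -1.9066

v_new=2.332, w_new=-1.9066


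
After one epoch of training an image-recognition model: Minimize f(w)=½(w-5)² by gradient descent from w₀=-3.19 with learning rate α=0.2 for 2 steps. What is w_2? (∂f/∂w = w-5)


step 1: grad = -3.19-5 = -8.19; w = -3.19 - 0.2·(-8.19) = -1.552
step 2: grad = -1.552-5 = -6.552; w = -1.552 - 0.2·(-6.552) = -0.2416

-0.2416


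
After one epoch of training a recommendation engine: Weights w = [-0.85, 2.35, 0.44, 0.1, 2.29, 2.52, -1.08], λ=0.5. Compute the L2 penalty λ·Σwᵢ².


‖w‖₂² = (-0.85)² + (2.35)² + (0.44)² + (0.1)² + (2.29)² + (2.52)² + (-1.08)²
     = 0.7225 + 5.5225 + 0.1936 + 0.01 + 5.2441 + 6.3504 + 1.1664
     = 19.2095
λ·‖w‖₂² = 0.5·19.2095 = 9.60475

9.60475


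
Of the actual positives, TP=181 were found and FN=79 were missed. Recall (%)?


Recall = TP/(TP+FN)
= 181/(181+79)
= 181/260 = 69.62%

69.62%


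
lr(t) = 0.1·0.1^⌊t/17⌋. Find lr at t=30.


n_drops = ⌊30/17⌋ = 1
lr = 0.1·0.1^1 = 0.1·0.1 = 0.01

0.01


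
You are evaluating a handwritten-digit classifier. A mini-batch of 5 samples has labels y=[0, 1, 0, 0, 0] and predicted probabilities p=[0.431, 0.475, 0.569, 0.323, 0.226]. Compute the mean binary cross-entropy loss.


L[0] = -ln(1-0.431) = -ln(0.569) = 0.5639
L[1] = -ln(0.475) = 0.7444
L[2] = -ln(1-0.569) = -ln(0.431) = 0.8416
L[3] = -ln(1-0.323) = -ln(0.677) = 0.3901
L[4] = -ln(1-0.226) = -ln(0.774) = 0.2562
mean = (0.5639 + 0.7444 + 0.8416 + 0.3901 + 0.2562)/5 = 0.5592

0.5592


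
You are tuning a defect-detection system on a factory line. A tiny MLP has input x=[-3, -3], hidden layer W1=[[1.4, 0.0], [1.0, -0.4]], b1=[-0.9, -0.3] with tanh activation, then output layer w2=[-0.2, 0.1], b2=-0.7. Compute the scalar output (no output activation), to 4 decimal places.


z1[0] = (1.4)·(-3) + (0.0)·(-3) - 0.9 = -5.1
z1[1] = (1.0)·(-3) + (-0.4)·(-3) - 0.3 = -2.1
h = tanh(z1) = [-0.9999, -0.9705]
output = (-0.2)·(-0.9999) + (0.1)·(-0.9705) - 0.7 = -0.5971

-0.5971


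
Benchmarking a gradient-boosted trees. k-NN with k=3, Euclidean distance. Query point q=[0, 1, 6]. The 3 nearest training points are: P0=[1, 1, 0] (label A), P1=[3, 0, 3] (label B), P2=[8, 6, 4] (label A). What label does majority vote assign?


d(q,P0) = 6.0828  (label A)
d(q,P1) = 4.3589  (label B)
d(q,P2) = 9.6437  (label A)
Votes: A=2, B=1
Majority → A

A


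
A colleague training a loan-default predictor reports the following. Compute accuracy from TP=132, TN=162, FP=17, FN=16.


Accuracy = (TP+TN)/(TP+TN+FP+FN)
= (132+162)/(327)
= 294/327 = 89.91%

89.91%


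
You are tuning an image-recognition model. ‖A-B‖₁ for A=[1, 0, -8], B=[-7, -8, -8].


d = |1+ 7| + |0+ 8| + |-8+ 8|
  = 8 + 8 + 0
  = 16

16


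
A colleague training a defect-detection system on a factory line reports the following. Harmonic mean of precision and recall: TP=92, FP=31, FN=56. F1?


Precision = 92/123 = 0.748
Recall = 92/148 = 0.6216
F1 = 2·P·R/(P+R) = 2·TP/(2·TP+FP+FN) = 184/(184+31+56) = 184/271 = 0.679

0.679


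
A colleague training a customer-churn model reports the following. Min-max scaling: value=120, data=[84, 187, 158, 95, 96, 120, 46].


min=46, max=187
(120-46)/(187-46) = 74/141 = 0.5248

0.5248


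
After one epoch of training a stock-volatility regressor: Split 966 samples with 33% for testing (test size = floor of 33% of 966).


Test = ⌊966·33/100⌋ = 318
Train = 966 - 318 = 648

Train: 648, Test: 318


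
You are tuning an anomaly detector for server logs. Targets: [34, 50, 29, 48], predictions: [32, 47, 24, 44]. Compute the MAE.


Absolute errors: |34-32|=2, |50-47|=3, |29-24|=5, |48-44|=4
Sum = 14
MAE = 14/4 = 7/2

7/2


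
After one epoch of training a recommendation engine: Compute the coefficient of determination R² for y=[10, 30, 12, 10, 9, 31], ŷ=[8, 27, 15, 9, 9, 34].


ȳ = 17
SS_res = Σ(y-ŷ)² = 32
SS_tot = Σ(y-ȳ)² = 552
R² = 1 - SS_res/SS_tot = 1 - 0.058 = 0.942

0.942


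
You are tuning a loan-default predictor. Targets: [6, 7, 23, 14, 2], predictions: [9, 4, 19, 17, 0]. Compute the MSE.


Squared errors: (6-9)²=9, (7-4)²=9, (23-19)²=16, (14-17)²=9, (2-0)²=4
Sum = 47
MSE = 47/5 = 47/5

47/5


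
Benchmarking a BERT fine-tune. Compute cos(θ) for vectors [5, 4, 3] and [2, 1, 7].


A·B = 5·2 + 4·1 + 3·7 = 35
‖A‖ = √50 = 7.0711, ‖B‖ = √54 = 7.3485
cos = 35/(√50·√54) = 35/√2700 = 0.6736

0.6736


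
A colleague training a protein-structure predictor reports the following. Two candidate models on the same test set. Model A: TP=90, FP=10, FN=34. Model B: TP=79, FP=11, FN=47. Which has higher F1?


Model A: P=90/100=0.9, R=90/124=0.7258, F1=2PR/(P+R)=2TP/(2TP+FP+FN)=180/224=0.8036
Model B: P=79/90=0.8778, R=79/126=0.627, F1=2PR/(P+R)=2TP/(2TP+FP+FN)=158/216=0.7315
0.8036 > 0.7315 → Model A

Model A


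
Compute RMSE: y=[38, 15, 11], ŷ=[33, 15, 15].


MSE = 41/3 = 13.6667
RMSE = √(41/3) = 3.6968

3.6968


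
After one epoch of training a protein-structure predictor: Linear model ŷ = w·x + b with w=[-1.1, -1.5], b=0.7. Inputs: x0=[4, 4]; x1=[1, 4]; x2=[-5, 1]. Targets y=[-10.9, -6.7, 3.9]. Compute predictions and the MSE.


ŷ0 = (-1.1)·(4) + (-1.5)·(4) + 0.7 = -9.7
ŷ1 = (-1.1)·(1) + (-1.5)·(4) + 0.7 = -6.4
ŷ2 = (-1.1)·(-5) + (-1.5)·(1) + 0.7 = 4.7
errors² = [1.44, 0.09, 0.64]
MSE = 2.1700/3 = 0.7233

0.7233


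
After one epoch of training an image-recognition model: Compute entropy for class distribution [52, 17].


Probabilities: [52/69, 17/69] ≈ [0.7536, 0.2464]
H = -((52/69)·log₂(52/69) + (17/69)·log₂(17/69))
  = 0.8055 bits

0.8055 bits


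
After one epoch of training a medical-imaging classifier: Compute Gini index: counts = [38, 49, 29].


Probabilities: [38/116, 49/116, 29/116] ≈ [0.3276, 0.4224, 0.25]
Σpᵢ² = (1444 + 2401 + 841)/116² = 4686/13456
Gini = 1 - Σpᵢ² = 1 - 4686/13456 = 0.6518

0.6518


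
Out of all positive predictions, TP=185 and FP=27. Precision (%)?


Precision = TP/(TP+FP)
= 185/(185+27)
= 185/212 = 87.26%

87.26%


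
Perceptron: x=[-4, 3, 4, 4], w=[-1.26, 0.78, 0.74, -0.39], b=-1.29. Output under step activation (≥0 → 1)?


z = (-4)·(-1.26) + (3)·(0.78) + (4)·(0.74) + (4)·(-0.39) - 1.29
  = 7.49
step(z) = 1 (z≥0)

1


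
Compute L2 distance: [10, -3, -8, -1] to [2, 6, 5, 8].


d = √((10-2)² + (-3-6)² + (-8-5)² + (-1-8)²)
  = √(64 + 81 + 169 + 81)
  = √395 = 19.8746

19.8746


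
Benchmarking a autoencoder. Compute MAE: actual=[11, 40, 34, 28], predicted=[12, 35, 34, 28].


Absolute errors: |11-12|=1, |40-35|=5, |34-34|=0, |28-28|=0
Sum = 6
MAE = 6/4 = 3/2

3/2


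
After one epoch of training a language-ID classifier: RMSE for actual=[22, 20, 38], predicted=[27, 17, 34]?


MSE = 50/3 = 16.6667
RMSE = √(50/3) = 4.0825

4.0825


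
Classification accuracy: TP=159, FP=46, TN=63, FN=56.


Accuracy = (TP+TN)/(TP+TN+FP+FN)
= (159+63)/(324)
= 222/324 = 68.52%

68.52%


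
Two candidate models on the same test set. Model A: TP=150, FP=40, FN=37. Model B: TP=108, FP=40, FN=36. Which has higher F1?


Model A: P=150/190=0.7895, R=150/187=0.8021, F1=2PR/(P+R)=2TP/(2TP+FP+FN)=300/377=0.7958
Model B: P=108/148=0.7297, R=108/144=0.75, F1=2PR/(P+R)=2TP/(2TP+FP+FN)=216/292=0.7397
0.7958 > 0.7397 → Model A

Model A


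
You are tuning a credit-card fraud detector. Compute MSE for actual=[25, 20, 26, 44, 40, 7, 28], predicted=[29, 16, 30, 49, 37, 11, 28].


Squared errors: (25-29)²=16, (20-16)²=16, (26-30)²=16, (44-49)²=25, (40-37)²=9, (7-11)²=16, (28-28)²=0
Sum = 98
MSE = 98/7 = 14

14


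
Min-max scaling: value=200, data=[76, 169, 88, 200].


min=76, max=200
(200-76)/(200-76) = 124/124 = 1.0

1.0


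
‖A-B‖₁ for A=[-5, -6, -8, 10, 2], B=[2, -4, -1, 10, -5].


d = |-5-2| + |-6+ 4| + |-8+ 1| + |10-10| + |2+ 5|
  = 7 + 2 + 7 + 0 + 7
  = 23

23


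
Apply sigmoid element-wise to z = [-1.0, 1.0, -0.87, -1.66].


σ(-1.0) = 1/(1+e^1.0) = 0.2689
σ(1.0) = 1/(1+e^-1.0) = 0.7311
σ(-0.87) = 1/(1+e^0.87) = 0.2953
σ(-1.66) = 1/(1+e^1.66) = 0.1598
result = [0.2689, 0.7311, 0.2953, 0.1598]

[0.2689, 0.7311, 0.2953, 0.1598]


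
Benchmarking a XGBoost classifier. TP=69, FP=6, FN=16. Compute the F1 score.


Precision = 69/75 = 0.92
Recall = 69/85 = 0.8118
F1 = 2·P·R/(P+R) = 2·TP/(2·TP+FP+FN) = 138/(138+6+16) = 138/160 = 0.8625

0.8625


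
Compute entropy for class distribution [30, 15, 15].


Probabilities: [30/60, 15/60, 15/60] ≈ [0.5, 0.25, 0.25]
H = -((30/60)·log₂(30/60) + (15/60)·log₂(15/60) + (15/60)·log₂(15/60))
  = 1.5 bits

1.5 bits


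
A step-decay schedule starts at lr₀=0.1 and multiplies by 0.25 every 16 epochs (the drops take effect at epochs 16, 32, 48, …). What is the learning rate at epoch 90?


n_drops = ⌊90/16⌋ = 5
lr = 0.1·0.25^5 = 0.1·0.0009765625 = 0.00009765625

0.00009765625


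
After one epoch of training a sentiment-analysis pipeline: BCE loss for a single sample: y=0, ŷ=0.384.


BCE = -[y·ln(p) + (1-y)·ln(1-p)]
= -0 - 1·ln(1-0.384)
= -ln(0.616) = 0.4845

0.4845


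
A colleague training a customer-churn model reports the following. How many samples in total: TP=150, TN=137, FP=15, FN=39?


Total = TP + TN + FP + FN
= 150 + 137 + 15 + 39
= 341
(Predicted positive: 165, predicted negative: 176)

341


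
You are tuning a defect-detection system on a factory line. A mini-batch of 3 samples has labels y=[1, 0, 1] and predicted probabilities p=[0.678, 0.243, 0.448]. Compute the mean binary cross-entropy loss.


L[0] = -ln(0.678) = 0.3886
L[1] = -ln(1-0.243) = -ln(0.757) = 0.2784
L[2] = -ln(0.448) = 0.803
mean = (0.3886 + 0.2784 + 0.803)/3 = 0.49

0.49


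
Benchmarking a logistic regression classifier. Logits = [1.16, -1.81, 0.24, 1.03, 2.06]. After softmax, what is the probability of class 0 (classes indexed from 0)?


Exponentials: e^1.16=3.1899, e^-1.81=0.1637, e^0.24=1.2712, e^1.03=2.8011, e^2.06=7.846
Sum = 15.2719
Softmax = [0.2089, 0.0107, 0.0832, 0.1834, 0.5138]
p[0] = 3.1899/15.2719 = 0.2089

0.2089
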